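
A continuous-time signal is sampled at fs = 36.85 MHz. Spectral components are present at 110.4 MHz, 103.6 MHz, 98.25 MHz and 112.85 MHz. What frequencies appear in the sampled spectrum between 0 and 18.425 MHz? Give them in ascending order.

0.15 MHz, 2.3 MHz, 6.95 MHz, 12.3 MHz

fs/2 = 18.425 MHz.
110.4 MHz mod fs = 36.7 MHz.
36.7 MHz > fs/2 = 18.425 MHz, folds to fs − 36.7 MHz = 0.15 MHz.
103.6 MHz mod fs = 29.9 MHz.
29.9 MHz > fs/2 = 18.425 MHz, folds to fs − 29.9 MHz = 6.95 MHz.
98.25 MHz mod fs = 24.55 MHz.
24.55 MHz > fs/2 = 18.425 MHz, folds to fs − 24.55 MHz = 12.3 MHz.
112.85 MHz mod fs = 2.3 MHz.
2.3 MHz ≤ fs/2 = 18.425 MHz, appears at 2.3 MHz.
Distinct values: {0.15 MHz, 2.3 MHz, 6.95 MHz, 12.3 MHz}.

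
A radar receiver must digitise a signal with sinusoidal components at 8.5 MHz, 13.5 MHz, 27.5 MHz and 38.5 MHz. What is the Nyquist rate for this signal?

Highest-frequency component: 38.5 MHz.
Nyquist rate = 2 × 38.5 MHz = 77 MHz.

77 MHz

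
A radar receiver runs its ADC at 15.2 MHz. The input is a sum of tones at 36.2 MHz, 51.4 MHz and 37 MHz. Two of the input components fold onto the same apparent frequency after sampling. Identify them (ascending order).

36.2 MHz, 51.4 MHz

fs/2 = 7.6 MHz.
36.2 MHz mod fs = 5.8 MHz.
5.8 MHz ≤ fs/2 = 7.6 MHz, appears at 5.8 MHz.
51.4 MHz mod fs = 5.8 MHz.
5.8 MHz ≤ fs/2 = 7.6 MHz, appears at 5.8 MHz.
37 MHz mod fs = 6.6 MHz.
6.6 MHz ≤ fs/2 = 7.6 MHz, appears at 6.6 MHz.
36.2 MHz and 51.4 MHz both map to 5.8 MHz.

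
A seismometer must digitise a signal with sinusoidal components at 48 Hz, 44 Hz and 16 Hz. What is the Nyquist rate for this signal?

96 Hz

Highest-frequency component: 48 Hz.
Nyquist rate = 2 × 48 Hz = 96 Hz.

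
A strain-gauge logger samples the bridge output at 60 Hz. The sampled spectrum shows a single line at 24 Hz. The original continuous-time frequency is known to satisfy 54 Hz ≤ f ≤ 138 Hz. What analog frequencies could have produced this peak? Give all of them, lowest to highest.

84 Hz, 96 Hz

Frequencies that alias to 24 Hz are k·fs ± 24 Hz for integer k ≥ 0.
k=0: 24 Hz.
k=1: 36 Hz, 84 Hz.
k=2: 96 Hz, 144 Hz.
k=3: 156 Hz, 204 Hz.
Within [54 Hz, 138 Hz]: 84 Hz, 96 Hz.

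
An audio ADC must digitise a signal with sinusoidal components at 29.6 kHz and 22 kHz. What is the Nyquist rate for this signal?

59.2 kHz

Highest-frequency component: 29.6 kHz.
Nyquist rate = 2 × 29.6 kHz = 59.2 kHz.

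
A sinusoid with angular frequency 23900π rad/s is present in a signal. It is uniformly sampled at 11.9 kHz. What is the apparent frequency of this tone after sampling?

ω = 23900π rad/s → f = ω/(2π) = 11950 Hz = 11.95 kHz.
11.95 kHz mod fs = 0.05 kHz.
0.05 kHz ≤ fs/2 = 5.95 kHz, appears at 0.05 kHz.

0.05 kHz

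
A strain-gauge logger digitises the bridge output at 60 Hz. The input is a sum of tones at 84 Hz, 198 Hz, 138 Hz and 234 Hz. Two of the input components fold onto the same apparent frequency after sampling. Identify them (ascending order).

fs/2 = 30 Hz.
84 Hz mod fs = 24 Hz.
24 Hz ≤ fs/2 = 30 Hz, appears at 24 Hz.
198 Hz mod fs = 18 Hz.
18 Hz ≤ fs/2 = 30 Hz, appears at 18 Hz.
138 Hz mod fs = 18 Hz.
18 Hz ≤ fs/2 = 30 Hz, appears at 18 Hz.
234 Hz mod fs = 54 Hz.
54 Hz > fs/2 = 30 Hz, folds to fs − 54 Hz = 6 Hz.
138 Hz and 198 Hz both map to 18 Hz.

138 Hz, 198 Hz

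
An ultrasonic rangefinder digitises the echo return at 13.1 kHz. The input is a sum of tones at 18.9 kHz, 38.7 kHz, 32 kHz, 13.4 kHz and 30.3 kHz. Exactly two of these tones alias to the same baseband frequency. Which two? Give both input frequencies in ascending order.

18.9 kHz, 32 kHz

fs/2 = 6.55 kHz.
18.9 kHz mod fs = 5.8 kHz.
5.8 kHz ≤ fs/2 = 6.55 kHz, appears at 5.8 kHz.
38.7 kHz mod fs = 12.5 kHz.
12.5 kHz > fs/2 = 6.55 kHz, folds to fs − 12.5 kHz = 0.6 kHz.
32 kHz mod fs = 5.8 kHz.
5.8 kHz ≤ fs/2 = 6.55 kHz, appears at 5.8 kHz.
13.4 kHz mod fs = 0.3 kHz.
0.3 kHz ≤ fs/2 = 6.55 kHz, appears at 0.3 kHz.
30.3 kHz mod fs = 4.1 kHz.
4.1 kHz ≤ fs/2 = 6.55 kHz, appears at 4.1 kHz.
18.9 kHz and 32 kHz both map to 5.8 kHz.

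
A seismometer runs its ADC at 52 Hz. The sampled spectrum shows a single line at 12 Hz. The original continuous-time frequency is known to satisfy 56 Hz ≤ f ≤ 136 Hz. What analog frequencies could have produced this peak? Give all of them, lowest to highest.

64 Hz, 92 Hz, 116 Hz

Frequencies that alias to 12 Hz are k·fs ± 12 Hz for integer k ≥ 0.
k=0: 12 Hz.
k=1: 40 Hz, 64 Hz.
k=2: 92 Hz, 116 Hz.
k=3: 144 Hz, 168 Hz.
Within [56 Hz, 136 Hz]: 64 Hz, 92 Hz, 116 Hz.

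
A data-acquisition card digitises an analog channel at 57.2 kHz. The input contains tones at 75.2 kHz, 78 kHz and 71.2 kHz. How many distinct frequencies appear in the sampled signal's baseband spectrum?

3

fs/2 = 28.6 kHz.
75.2 kHz mod fs = 18 kHz.
18 kHz ≤ fs/2 = 28.6 kHz, appears at 18 kHz.
78 kHz mod fs = 20.8 kHz.
20.8 kHz ≤ fs/2 = 28.6 kHz, appears at 20.8 kHz.
71.2 kHz mod fs = 14 kHz.
14 kHz ≤ fs/2 = 28.6 kHz, appears at 14 kHz.
Distinct values: {14 kHz, 18 kHz, 20.8 kHz} → 3.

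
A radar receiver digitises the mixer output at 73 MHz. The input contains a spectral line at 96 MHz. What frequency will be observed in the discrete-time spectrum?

23 MHz

96 MHz mod fs = 23 MHz.
23 MHz ≤ fs/2 = 36.5 MHz, appears at 23 MHz.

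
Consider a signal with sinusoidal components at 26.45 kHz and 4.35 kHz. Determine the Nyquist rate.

52.9 kHz

Highest-frequency component: 26.45 kHz.
Nyquist rate = 2 × 26.45 kHz = 52.9 kHz.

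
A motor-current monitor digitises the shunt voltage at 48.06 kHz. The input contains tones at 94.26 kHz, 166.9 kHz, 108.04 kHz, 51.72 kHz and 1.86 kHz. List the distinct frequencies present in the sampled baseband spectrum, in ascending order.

1.86 kHz, 3.66 kHz, 11.92 kHz, 22.72 kHz

fs/2 = 24.03 kHz.
94.26 kHz mod fs = 46.2 kHz.
46.2 kHz > fs/2 = 24.03 kHz, folds to fs − 46.2 kHz = 1.86 kHz.
166.9 kHz mod fs = 22.72 kHz.
22.72 kHz ≤ fs/2 = 24.03 kHz, appears at 22.72 kHz.
108.04 kHz mod fs = 11.92 kHz.
11.92 kHz ≤ fs/2 = 24.03 kHz, appears at 11.92 kHz.
51.72 kHz mod fs = 3.66 kHz.
3.66 kHz ≤ fs/2 = 24.03 kHz, appears at 3.66 kHz.
1.86 kHz ≤ fs/2 = 24.03 kHz, passes unchanged.
Distinct values: {1.86 kHz, 3.66 kHz, 11.92 kHz, 22.72 kHz}.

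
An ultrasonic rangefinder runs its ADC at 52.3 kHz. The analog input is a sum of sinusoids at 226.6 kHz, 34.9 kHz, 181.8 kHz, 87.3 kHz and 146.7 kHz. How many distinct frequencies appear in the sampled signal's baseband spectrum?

fs/2 = 26.15 kHz.
226.6 kHz mod fs = 17.4 kHz.
17.4 kHz ≤ fs/2 = 26.15 kHz, appears at 17.4 kHz.
34.9 kHz > fs/2 = 26.15 kHz, folds to fs − 34.9 kHz = 17.4 kHz.
181.8 kHz mod fs = 24.9 kHz.
24.9 kHz ≤ fs/2 = 26.15 kHz, appears at 24.9 kHz.
87.3 kHz mod fs = 35 kHz.
35 kHz > fs/2 = 26.15 kHz, folds to fs − 35 kHz = 17.3 kHz.
146.7 kHz mod fs = 42.1 kHz.
42.1 kHz > fs/2 = 26.15 kHz, folds to fs − 42.1 kHz = 10.2 kHz.
Distinct values: {10.2 kHz, 17.3 kHz, 17.4 kHz, 24.9 kHz} → 4.

4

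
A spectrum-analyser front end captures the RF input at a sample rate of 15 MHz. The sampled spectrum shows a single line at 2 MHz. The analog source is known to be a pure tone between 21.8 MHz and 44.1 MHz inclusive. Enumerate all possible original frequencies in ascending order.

28 MHz, 32 MHz, 43 MHz

Frequencies that alias to 2 MHz are k·fs ± 2 MHz for integer k ≥ 0.
k=0: 2 MHz.
k=1: 13 MHz, 17 MHz.
k=2: 28 MHz, 32 MHz.
k=3: 43 MHz, 47 MHz.
k=4: 58 MHz, 62 MHz.
Within [21.8 MHz, 44.1 MHz]: 28 MHz, 32 MHz, 43 MHz.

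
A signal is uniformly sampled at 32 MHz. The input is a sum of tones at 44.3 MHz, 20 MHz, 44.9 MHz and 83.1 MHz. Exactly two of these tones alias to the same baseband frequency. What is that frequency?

fs/2 = 16 MHz.
44.3 MHz mod fs = 12.3 MHz.
12.3 MHz ≤ fs/2 = 16 MHz, appears at 12.3 MHz.
20 MHz > fs/2 = 16 MHz, folds to fs − 20 MHz = 12 MHz.
44.9 MHz mod fs = 12.9 MHz.
12.9 MHz ≤ fs/2 = 16 MHz, appears at 12.9 MHz.
83.1 MHz mod fs = 19.1 MHz.
19.1 MHz > fs/2 = 16 MHz, folds to fs − 19.1 MHz = 12.9 MHz.
44.9 MHz and 83.1 MHz both map to 12.9 MHz.

12.9 MHz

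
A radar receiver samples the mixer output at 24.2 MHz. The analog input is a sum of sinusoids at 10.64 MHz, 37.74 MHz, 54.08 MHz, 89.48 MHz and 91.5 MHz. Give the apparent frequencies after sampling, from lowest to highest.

5.3 MHz, 5.68 MHz, 7.32 MHz, 10.64 MHz, 10.66 MHz

fs/2 = 12.1 MHz.
10.64 MHz ≤ fs/2 = 12.1 MHz, passes unchanged.
37.74 MHz mod fs = 13.54 MHz.
13.54 MHz > fs/2 = 12.1 MHz, folds to fs − 13.54 MHz = 10.66 MHz.
54.08 MHz mod fs = 5.68 MHz.
5.68 MHz ≤ fs/2 = 12.1 MHz, appears at 5.68 MHz.
89.48 MHz mod fs = 16.88 MHz.
16.88 MHz > fs/2 = 12.1 MHz, folds to fs − 16.88 MHz = 7.32 MHz.
91.5 MHz mod fs = 18.9 MHz.
18.9 MHz > fs/2 = 12.1 MHz, folds to fs − 18.9 MHz = 5.3 MHz.
Distinct values: {5.3 MHz, 5.68 MHz, 7.32 MHz, 10.64 MHz, 10.66 MHz}.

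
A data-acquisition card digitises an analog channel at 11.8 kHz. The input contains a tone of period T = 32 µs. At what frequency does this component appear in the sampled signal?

T = 32 µs → f = 1/T = 31.25 kHz.
31.25 kHz mod fs = 7.65 kHz.
7.65 kHz > fs/2 = 5.9 kHz, folds to fs − 7.65 kHz = 4.15 kHz.

4.15 kHz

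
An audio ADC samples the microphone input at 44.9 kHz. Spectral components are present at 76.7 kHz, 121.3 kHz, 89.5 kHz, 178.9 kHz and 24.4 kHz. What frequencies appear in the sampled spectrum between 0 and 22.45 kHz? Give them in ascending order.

0.3 kHz, 0.7 kHz, 13.1 kHz, 13.4 kHz, 20.5 kHz

fs/2 = 22.45 kHz.
76.7 kHz mod fs = 31.8 kHz.
31.8 kHz > fs/2 = 22.45 kHz, folds to fs − 31.8 kHz = 13.1 kHz.
121.3 kHz mod fs = 31.5 kHz.
31.5 kHz > fs/2 = 22.45 kHz, folds to fs − 31.5 kHz = 13.4 kHz.
89.5 kHz mod fs = 44.6 kHz.
44.6 kHz > fs/2 = 22.45 kHz, folds to fs − 44.6 kHz = 0.3 kHz.
178.9 kHz mod fs = 44.2 kHz.
44.2 kHz > fs/2 = 22.45 kHz, folds to fs − 44.2 kHz = 0.7 kHz.
24.4 kHz > fs/2 = 22.45 kHz, folds to fs − 24.4 kHz = 20.5 kHz.
Distinct values: {0.3 kHz, 0.7 kHz, 13.1 kHz, 13.4 kHz, 20.5 kHz}.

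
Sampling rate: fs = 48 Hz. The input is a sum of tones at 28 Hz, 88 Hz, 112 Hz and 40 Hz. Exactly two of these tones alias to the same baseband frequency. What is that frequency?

8 Hz

fs/2 = 24 Hz.
28 Hz > fs/2 = 24 Hz, folds to fs − 28 Hz = 20 Hz.
88 Hz mod fs = 40 Hz.
40 Hz > fs/2 = 24 Hz, folds to fs − 40 Hz = 8 Hz.
112 Hz mod fs = 16 Hz.
16 Hz ≤ fs/2 = 24 Hz, appears at 16 Hz.
40 Hz > fs/2 = 24 Hz, folds to fs − 40 Hz = 8 Hz.
40 Hz and 88 Hz both map to 8 Hz.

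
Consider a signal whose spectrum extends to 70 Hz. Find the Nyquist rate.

Nyquist rate = 2 × 70 Hz = 140 Hz.

140 Hz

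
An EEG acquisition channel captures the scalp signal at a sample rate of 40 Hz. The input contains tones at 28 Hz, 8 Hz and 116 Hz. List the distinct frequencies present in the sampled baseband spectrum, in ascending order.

fs/2 = 20 Hz.
28 Hz > fs/2 = 20 Hz, folds to fs − 28 Hz = 12 Hz.
8 Hz ≤ fs/2 = 20 Hz, passes unchanged.
116 Hz mod fs = 36 Hz.
36 Hz > fs/2 = 20 Hz, folds to fs − 36 Hz = 4 Hz.
Distinct values: {4 Hz, 8 Hz, 12 Hz}.

4 Hz, 8 Hz, 12 Hz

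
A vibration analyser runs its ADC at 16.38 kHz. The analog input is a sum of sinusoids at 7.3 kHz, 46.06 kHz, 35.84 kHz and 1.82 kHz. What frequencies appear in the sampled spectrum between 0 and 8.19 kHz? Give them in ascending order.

1.82 kHz, 3.08 kHz, 7.3 kHz

fs/2 = 8.19 kHz.
7.3 kHz ≤ fs/2 = 8.19 kHz, passes unchanged.
46.06 kHz mod fs = 13.3 kHz.
13.3 kHz > fs/2 = 8.19 kHz, folds to fs − 13.3 kHz = 3.08 kHz.
35.84 kHz mod fs = 3.08 kHz.
3.08 kHz ≤ fs/2 = 8.19 kHz, appears at 3.08 kHz.
1.82 kHz ≤ fs/2 = 8.19 kHz, passes unchanged.
Distinct values: {1.82 kHz, 3.08 kHz, 7.3 kHz}.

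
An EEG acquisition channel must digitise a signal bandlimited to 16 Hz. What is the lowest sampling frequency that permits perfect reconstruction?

Nyquist rate = 2 × 16 Hz = 32 Hz.

32 Hz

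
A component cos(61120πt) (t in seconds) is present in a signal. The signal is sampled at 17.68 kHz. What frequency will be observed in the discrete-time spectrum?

4.8 kHz

ω = 61120π rad/s → f = ω/(2π) = 30560 Hz = 30.56 kHz.
30.56 kHz mod fs = 12.88 kHz.
12.88 kHz > fs/2 = 8.84 kHz, folds to fs − 12.88 kHz = 4.8 kHz.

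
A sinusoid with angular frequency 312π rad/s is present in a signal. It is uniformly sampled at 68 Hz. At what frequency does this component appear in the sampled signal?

ω = 312π rad/s → f = ω/(2π) = 156 Hz.
156 Hz mod fs = 20 Hz.
20 Hz ≤ fs/2 = 34 Hz, appears at 20 Hz.

20 Hz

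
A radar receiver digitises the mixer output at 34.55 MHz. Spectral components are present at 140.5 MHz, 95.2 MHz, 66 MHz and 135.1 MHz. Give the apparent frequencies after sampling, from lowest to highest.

fs/2 = 17.275 MHz.
140.5 MHz mod fs = 2.3 MHz.
2.3 MHz ≤ fs/2 = 17.275 MHz, appears at 2.3 MHz.
95.2 MHz mod fs = 26.1 MHz.
26.1 MHz > fs/2 = 17.275 MHz, folds to fs − 26.1 MHz = 8.45 MHz.
66 MHz mod fs = 31.45 MHz.
31.45 MHz > fs/2 = 17.275 MHz, folds to fs − 31.45 MHz = 3.1 MHz.
135.1 MHz mod fs = 31.45 MHz.
31.45 MHz > fs/2 = 17.275 MHz, folds to fs − 31.45 MHz = 3.1 MHz.
Distinct values: {2.3 MHz, 3.1 MHz, 8.45 MHz}.

2.3 MHz, 3.1 MHz, 8.45 MHz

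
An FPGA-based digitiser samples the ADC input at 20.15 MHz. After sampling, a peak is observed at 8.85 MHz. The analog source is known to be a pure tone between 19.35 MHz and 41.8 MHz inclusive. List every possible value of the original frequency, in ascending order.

29 MHz, 31.45 MHz

Frequencies that alias to 8.85 MHz are k·fs ± 8.85 MHz for integer k ≥ 0.
k=0: 8.85 MHz.
k=1: 11.3 MHz, 29 MHz.
k=2: 31.45 MHz, 49.15 MHz.
k=3: 51.6 MHz, 69.3 MHz.
Within [19.35 MHz, 41.8 MHz]: 29 MHz, 31.45 MHz.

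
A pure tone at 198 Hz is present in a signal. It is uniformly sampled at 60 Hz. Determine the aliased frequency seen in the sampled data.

198 Hz mod fs = 18 Hz.
18 Hz ≤ fs/2 = 30 Hz, appears at 18 Hz.

18 Hz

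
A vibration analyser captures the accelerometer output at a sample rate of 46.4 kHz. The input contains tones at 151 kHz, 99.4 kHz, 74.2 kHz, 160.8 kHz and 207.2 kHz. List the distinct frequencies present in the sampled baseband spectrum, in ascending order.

fs/2 = 23.2 kHz.
151 kHz mod fs = 11.8 kHz.
11.8 kHz ≤ fs/2 = 23.2 kHz, appears at 11.8 kHz.
99.4 kHz mod fs = 6.6 kHz.
6.6 kHz ≤ fs/2 = 23.2 kHz, appears at 6.6 kHz.
74.2 kHz mod fs = 27.8 kHz.
27.8 kHz > fs/2 = 23.2 kHz, folds to fs − 27.8 kHz = 18.6 kHz.
160.8 kHz mod fs = 21.6 kHz.
21.6 kHz ≤ fs/2 = 23.2 kHz, appears at 21.6 kHz.
207.2 kHz mod fs = 21.6 kHz.
21.6 kHz ≤ fs/2 = 23.2 kHz, appears at 21.6 kHz.
Distinct values: {6.6 kHz, 11.8 kHz, 18.6 kHz, 21.6 kHz}.

6.6 kHz, 11.8 kHz, 18.6 kHz, 21.6 kHz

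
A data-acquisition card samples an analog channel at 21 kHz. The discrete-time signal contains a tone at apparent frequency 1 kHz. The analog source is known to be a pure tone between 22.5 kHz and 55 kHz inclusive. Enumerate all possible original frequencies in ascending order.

Frequencies that alias to 1 kHz are k·fs ± 1 kHz for integer k ≥ 0.
k=0: 1 kHz.
k=1: 20 kHz, 22 kHz.
k=2: 41 kHz, 43 kHz.
k=3: 62 kHz, 64 kHz.
Within [22.5 kHz, 55 kHz]: 41 kHz, 43 kHz.

41 kHz, 43 kHz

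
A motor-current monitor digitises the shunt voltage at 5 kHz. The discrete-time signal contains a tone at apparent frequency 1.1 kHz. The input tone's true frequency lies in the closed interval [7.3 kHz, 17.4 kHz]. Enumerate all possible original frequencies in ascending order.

8.9 kHz, 11.1 kHz, 13.9 kHz, 16.1 kHz

Frequencies that alias to 1.1 kHz are k·fs ± 1.1 kHz for integer k ≥ 0.
k=0: 1.1 kHz.
k=1: 3.9 kHz, 6.1 kHz.
k=2: 8.9 kHz, 11.1 kHz.
k=3: 13.9 kHz, 16.1 kHz.
k=4: 18.9 kHz, 21.1 kHz.
Within [7.3 kHz, 17.4 kHz]: 8.9 kHz, 11.1 kHz, 13.9 kHz, 16.1 kHz.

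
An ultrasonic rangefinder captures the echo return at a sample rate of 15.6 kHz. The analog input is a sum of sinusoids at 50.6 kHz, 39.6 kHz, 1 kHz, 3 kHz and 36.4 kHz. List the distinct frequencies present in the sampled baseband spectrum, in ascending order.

1 kHz, 3 kHz, 3.8 kHz, 5.2 kHz, 7.2 kHz

fs/2 = 7.8 kHz.
50.6 kHz mod fs = 3.8 kHz.
3.8 kHz ≤ fs/2 = 7.8 kHz, appears at 3.8 kHz.
39.6 kHz mod fs = 8.4 kHz.
8.4 kHz > fs/2 = 7.8 kHz, folds to fs − 8.4 kHz = 7.2 kHz.
1 kHz ≤ fs/2 = 7.8 kHz, passes unchanged.
3 kHz ≤ fs/2 = 7.8 kHz, passes unchanged.
36.4 kHz mod fs = 5.2 kHz.
5.2 kHz ≤ fs/2 = 7.8 kHz, appears at 5.2 kHz.
Distinct values: {1 kHz, 3 kHz, 3.8 kHz, 5.2 kHz, 7.2 kHz}.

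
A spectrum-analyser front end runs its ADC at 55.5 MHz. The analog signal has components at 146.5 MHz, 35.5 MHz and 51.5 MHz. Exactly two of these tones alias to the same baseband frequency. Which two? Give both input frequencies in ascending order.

fs/2 = 27.75 MHz.
146.5 MHz mod fs = 35.5 MHz.
35.5 MHz > fs/2 = 27.75 MHz, folds to fs − 35.5 MHz = 20 MHz.
35.5 MHz > fs/2 = 27.75 MHz, folds to fs − 35.5 MHz = 20 MHz.
51.5 MHz > fs/2 = 27.75 MHz, folds to fs − 51.5 MHz = 4 MHz.
35.5 MHz and 146.5 MHz both map to 20 MHz.

35.5 MHz, 146.5 MHz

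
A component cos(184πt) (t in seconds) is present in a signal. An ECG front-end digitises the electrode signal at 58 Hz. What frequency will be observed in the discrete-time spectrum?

ω = 184π rad/s → f = ω/(2π) = 92 Hz.
92 Hz mod fs = 34 Hz.
34 Hz > fs/2 = 29 Hz, folds to fs − 34 Hz = 24 Hz.

24 Hz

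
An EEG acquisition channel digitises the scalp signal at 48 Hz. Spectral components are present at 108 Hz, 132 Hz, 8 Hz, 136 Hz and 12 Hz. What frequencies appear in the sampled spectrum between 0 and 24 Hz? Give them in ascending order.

8 Hz, 12 Hz

fs/2 = 24 Hz.
108 Hz mod fs = 12 Hz.
12 Hz ≤ fs/2 = 24 Hz, appears at 12 Hz.
132 Hz mod fs = 36 Hz.
36 Hz > fs/2 = 24 Hz, folds to fs − 36 Hz = 12 Hz.
8 Hz ≤ fs/2 = 24 Hz, passes unchanged.
136 Hz mod fs = 40 Hz.
40 Hz > fs/2 = 24 Hz, folds to fs − 40 Hz = 8 Hz.
12 Hz ≤ fs/2 = 24 Hz, passes unchanged.
Distinct values: {8 Hz, 12 Hz}.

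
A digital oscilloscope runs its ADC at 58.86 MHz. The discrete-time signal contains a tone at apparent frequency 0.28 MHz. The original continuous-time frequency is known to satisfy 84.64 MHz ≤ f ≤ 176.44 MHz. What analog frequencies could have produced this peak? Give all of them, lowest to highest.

117.44 MHz, 118 MHz, 176.3 MHz

Frequencies that alias to 0.28 MHz are k·fs ± 0.28 MHz for integer k ≥ 0.
k=0: 0.28 MHz.
k=1: 58.58 MHz, 59.14 MHz.
k=2: 117.44 MHz, 118 MHz.
k=3: 176.3 MHz, 176.86 MHz.
k=4: 235.16 MHz, 235.72 MHz.
Within [84.64 MHz, 176.44 MHz]: 117.44 MHz, 118 MHz, 176.3 MHz.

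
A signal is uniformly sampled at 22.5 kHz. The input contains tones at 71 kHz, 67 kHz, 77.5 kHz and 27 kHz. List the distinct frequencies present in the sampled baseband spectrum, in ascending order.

fs/2 = 11.25 kHz.
71 kHz mod fs = 3.5 kHz.
3.5 kHz ≤ fs/2 = 11.25 kHz, appears at 3.5 kHz.
67 kHz mod fs = 22 kHz.
22 kHz > fs/2 = 11.25 kHz, folds to fs − 22 kHz = 0.5 kHz.
77.5 kHz mod fs = 10 kHz.
10 kHz ≤ fs/2 = 11.25 kHz, appears at 10 kHz.
27 kHz mod fs = 4.5 kHz.
4.5 kHz ≤ fs/2 = 11.25 kHz, appears at 4.5 kHz.
Distinct values: {0.5 kHz, 3.5 kHz, 4.5 kHz, 10 kHz}.

0.5 kHz, 3.5 kHz, 4.5 kHz, 10 kHz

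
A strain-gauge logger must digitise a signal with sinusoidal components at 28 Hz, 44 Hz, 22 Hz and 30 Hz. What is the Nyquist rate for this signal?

88 Hz

Highest-frequency component: 44 Hz.
Nyquist rate = 2 × 44 Hz = 88 Hz.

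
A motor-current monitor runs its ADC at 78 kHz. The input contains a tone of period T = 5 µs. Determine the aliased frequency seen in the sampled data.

34 kHz

T = 5 µs → f = 1/T = 200 kHz.
200 kHz mod fs = 44 kHz.
44 kHz > fs/2 = 39 kHz, folds to fs − 44 kHz = 34 kHz.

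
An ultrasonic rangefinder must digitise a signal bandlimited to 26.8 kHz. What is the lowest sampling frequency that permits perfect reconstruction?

Nyquist rate = 2 × 26.8 kHz = 53.6 kHz.

53.6 kHz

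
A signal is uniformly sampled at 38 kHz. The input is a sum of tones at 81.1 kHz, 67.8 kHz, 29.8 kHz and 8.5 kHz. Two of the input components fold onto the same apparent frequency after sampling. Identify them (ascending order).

fs/2 = 19 kHz.
81.1 kHz mod fs = 5.1 kHz.
5.1 kHz ≤ fs/2 = 19 kHz, appears at 5.1 kHz.
67.8 kHz mod fs = 29.8 kHz.
29.8 kHz > fs/2 = 19 kHz, folds to fs − 29.8 kHz = 8.2 kHz.
29.8 kHz > fs/2 = 19 kHz, folds to fs − 29.8 kHz = 8.2 kHz.
8.5 kHz ≤ fs/2 = 19 kHz, passes unchanged.
29.8 kHz and 67.8 kHz both map to 8.2 kHz.

29.8 kHz, 67.8 kHz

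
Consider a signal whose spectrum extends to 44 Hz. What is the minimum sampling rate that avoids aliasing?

88 Hz

Nyquist rate = 2 × 44 Hz = 88 Hz.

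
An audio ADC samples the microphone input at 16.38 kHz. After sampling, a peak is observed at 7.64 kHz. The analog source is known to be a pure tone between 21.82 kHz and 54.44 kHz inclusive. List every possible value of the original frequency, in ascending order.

24.02 kHz, 25.12 kHz, 40.4 kHz, 41.5 kHz

Frequencies that alias to 7.64 kHz are k·fs ± 7.64 kHz for integer k ≥ 0.
k=0: 7.64 kHz.
k=1: 8.74 kHz, 24.02 kHz.
k=2: 25.12 kHz, 40.4 kHz.
k=3: 41.5 kHz, 56.78 kHz.
k=4: 57.88 kHz, 73.16 kHz.
Within [21.82 kHz, 54.44 kHz]: 24.02 kHz, 25.12 kHz, 40.4 kHz, 41.5 kHz.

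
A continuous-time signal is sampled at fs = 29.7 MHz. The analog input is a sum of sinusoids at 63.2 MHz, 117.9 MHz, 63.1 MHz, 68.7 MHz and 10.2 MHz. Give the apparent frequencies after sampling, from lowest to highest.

0.9 MHz, 3.7 MHz, 3.8 MHz, 9.3 MHz, 10.2 MHz

fs/2 = 14.85 MHz.
63.2 MHz mod fs = 3.8 MHz.
3.8 MHz ≤ fs/2 = 14.85 MHz, appears at 3.8 MHz.
117.9 MHz mod fs = 28.8 MHz.
28.8 MHz > fs/2 = 14.85 MHz, folds to fs − 28.8 MHz = 0.9 MHz.
63.1 MHz mod fs = 3.7 MHz.
3.7 MHz ≤ fs/2 = 14.85 MHz, appears at 3.7 MHz.
68.7 MHz mod fs = 9.3 MHz.
9.3 MHz ≤ fs/2 = 14.85 MHz, appears at 9.3 MHz.
10.2 MHz ≤ fs/2 = 14.85 MHz, passes unchanged.
Distinct values: {0.9 MHz, 3.7 MHz, 3.8 MHz, 9.3 MHz, 10.2 MHz}.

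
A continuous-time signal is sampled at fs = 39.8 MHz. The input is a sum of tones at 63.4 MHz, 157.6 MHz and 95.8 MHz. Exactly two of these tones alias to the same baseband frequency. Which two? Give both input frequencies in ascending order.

63.4 MHz, 95.8 MHz

fs/2 = 19.9 MHz.
63.4 MHz mod fs = 23.6 MHz.
23.6 MHz > fs/2 = 19.9 MHz, folds to fs − 23.6 MHz = 16.2 MHz.
157.6 MHz mod fs = 38.2 MHz.
38.2 MHz > fs/2 = 19.9 MHz, folds to fs − 38.2 MHz = 1.6 MHz.
95.8 MHz mod fs = 16.2 MHz.
16.2 MHz ≤ fs/2 = 19.9 MHz, appears at 16.2 MHz.
63.4 MHz and 95.8 MHz both map to 16.2 MHz.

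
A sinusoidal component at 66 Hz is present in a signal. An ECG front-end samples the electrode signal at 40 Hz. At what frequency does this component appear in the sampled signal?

14 Hz

66 Hz mod fs = 26 Hz.
26 Hz > fs/2 = 20 Hz, folds to fs − 26 Hz = 14 Hz.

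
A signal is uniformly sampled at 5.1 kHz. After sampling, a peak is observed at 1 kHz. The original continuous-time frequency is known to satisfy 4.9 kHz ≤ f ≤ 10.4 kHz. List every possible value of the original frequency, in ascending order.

6.1 kHz, 9.2 kHz

Frequencies that alias to 1 kHz are k·fs ± 1 kHz for integer k ≥ 0.
k=0: 1 kHz.
k=1: 4.1 kHz, 6.1 kHz.
k=2: 9.2 kHz, 11.2 kHz.
k=3: 14.3 kHz, 16.3 kHz.
Within [4.9 kHz, 10.4 kHz]: 6.1 kHz, 9.2 kHz.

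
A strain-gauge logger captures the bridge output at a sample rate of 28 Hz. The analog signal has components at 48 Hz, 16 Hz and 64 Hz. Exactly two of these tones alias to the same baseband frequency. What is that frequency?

8 Hz

fs/2 = 14 Hz.
48 Hz mod fs = 20 Hz.
20 Hz > fs/2 = 14 Hz, folds to fs − 20 Hz = 8 Hz.
16 Hz > fs/2 = 14 Hz, folds to fs − 16 Hz = 12 Hz.
64 Hz mod fs = 8 Hz.
8 Hz ≤ fs/2 = 14 Hz, appears at 8 Hz.
48 Hz and 64 Hz both map to 8 Hz.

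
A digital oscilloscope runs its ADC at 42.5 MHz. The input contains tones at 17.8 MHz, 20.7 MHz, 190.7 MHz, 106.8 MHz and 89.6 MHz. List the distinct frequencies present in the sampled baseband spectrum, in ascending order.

fs/2 = 21.25 MHz.
17.8 MHz ≤ fs/2 = 21.25 MHz, passes unchanged.
20.7 MHz ≤ fs/2 = 21.25 MHz, passes unchanged.
190.7 MHz mod fs = 20.7 MHz.
20.7 MHz ≤ fs/2 = 21.25 MHz, appears at 20.7 MHz.
106.8 MHz mod fs = 21.8 MHz.
21.8 MHz > fs/2 = 21.25 MHz, folds to fs − 21.8 MHz = 20.7 MHz.
89.6 MHz mod fs = 4.6 MHz.
4.6 MHz ≤ fs/2 = 21.25 MHz, appears at 4.6 MHz.
Distinct values: {4.6 MHz, 17.8 MHz, 20.7 MHz}.

4.6 MHz, 17.8 MHz, 20.7 MHz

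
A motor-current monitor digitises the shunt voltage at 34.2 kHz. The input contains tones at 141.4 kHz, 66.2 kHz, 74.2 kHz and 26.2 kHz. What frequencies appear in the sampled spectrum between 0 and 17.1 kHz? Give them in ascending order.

fs/2 = 17.1 kHz.
141.4 kHz mod fs = 4.6 kHz.
4.6 kHz ≤ fs/2 = 17.1 kHz, appears at 4.6 kHz.
66.2 kHz mod fs = 32 kHz.
32 kHz > fs/2 = 17.1 kHz, folds to fs − 32 kHz = 2.2 kHz.
74.2 kHz mod fs = 5.8 kHz.
5.8 kHz ≤ fs/2 = 17.1 kHz, appears at 5.8 kHz.
26.2 kHz > fs/2 = 17.1 kHz, folds to fs − 26.2 kHz = 8 kHz.
Distinct values: {2.2 kHz, 4.6 kHz, 5.8 kHz, 8 kHz}.

2.2 kHz, 4.6 kHz, 5.8 kHz, 8 kHz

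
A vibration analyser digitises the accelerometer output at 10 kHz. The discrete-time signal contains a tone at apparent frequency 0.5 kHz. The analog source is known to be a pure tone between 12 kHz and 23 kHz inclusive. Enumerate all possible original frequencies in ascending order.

19.5 kHz, 20.5 kHz

Frequencies that alias to 0.5 kHz are k·fs ± 0.5 kHz for integer k ≥ 0.
k=0: 0.5 kHz.
k=1: 9.5 kHz, 10.5 kHz.
k=2: 19.5 kHz, 20.5 kHz.
k=3: 29.5 kHz, 30.5 kHz.
Within [12 kHz, 23 kHz]: 19.5 kHz, 20.5 kHz.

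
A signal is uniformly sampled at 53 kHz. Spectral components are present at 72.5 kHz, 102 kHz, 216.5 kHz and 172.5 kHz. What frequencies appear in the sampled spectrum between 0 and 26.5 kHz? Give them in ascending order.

4 kHz, 4.5 kHz, 13.5 kHz, 19.5 kHz

fs/2 = 26.5 kHz.
72.5 kHz mod fs = 19.5 kHz.
19.5 kHz ≤ fs/2 = 26.5 kHz, appears at 19.5 kHz.
102 kHz mod fs = 49 kHz.
49 kHz > fs/2 = 26.5 kHz, folds to fs − 49 kHz = 4 kHz.
216.5 kHz mod fs = 4.5 kHz.
4.5 kHz ≤ fs/2 = 26.5 kHz, appears at 4.5 kHz.
172.5 kHz mod fs = 13.5 kHz.
13.5 kHz ≤ fs/2 = 26.5 kHz, appears at 13.5 kHz.
Distinct values: {4 kHz, 4.5 kHz, 13.5 kHz, 19.5 kHz}.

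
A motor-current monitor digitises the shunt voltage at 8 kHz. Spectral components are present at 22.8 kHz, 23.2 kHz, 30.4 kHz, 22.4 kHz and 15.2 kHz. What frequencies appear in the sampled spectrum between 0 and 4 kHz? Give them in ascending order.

0.8 kHz, 1.2 kHz, 1.6 kHz

fs/2 = 4 kHz.
22.8 kHz mod fs = 6.8 kHz.
6.8 kHz > fs/2 = 4 kHz, folds to fs − 6.8 kHz = 1.2 kHz.
23.2 kHz mod fs = 7.2 kHz.
7.2 kHz > fs/2 = 4 kHz, folds to fs − 7.2 kHz = 0.8 kHz.
30.4 kHz mod fs = 6.4 kHz.
6.4 kHz > fs/2 = 4 kHz, folds to fs − 6.4 kHz = 1.6 kHz.
22.4 kHz mod fs = 6.4 kHz.
6.4 kHz > fs/2 = 4 kHz, folds to fs − 6.4 kHz = 1.6 kHz.
15.2 kHz mod fs = 7.2 kHz.
7.2 kHz > fs/2 = 4 kHz, folds to fs − 7.2 kHz = 0.8 kHz.
Distinct values: {0.8 kHz, 1.2 kHz, 1.6 kHz}.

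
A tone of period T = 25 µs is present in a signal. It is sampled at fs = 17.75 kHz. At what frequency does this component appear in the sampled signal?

4.5 kHz

T = 25 µs → f = 1/T = 40 kHz.
40 kHz mod fs = 4.5 kHz.
4.5 kHz ≤ fs/2 = 8.875 kHz, appears at 4.5 kHz.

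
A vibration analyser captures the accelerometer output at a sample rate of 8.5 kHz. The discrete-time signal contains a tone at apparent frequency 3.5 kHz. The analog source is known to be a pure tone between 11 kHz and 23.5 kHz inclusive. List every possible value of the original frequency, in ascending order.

12 kHz, 13.5 kHz, 20.5 kHz, 22 kHz

Frequencies that alias to 3.5 kHz are k·fs ± 3.5 kHz for integer k ≥ 0.
k=0: 3.5 kHz.
k=1: 5 kHz, 12 kHz.
k=2: 13.5 kHz, 20.5 kHz.
k=3: 22 kHz, 29 kHz.
k=4: 30.5 kHz, 37.5 kHz.
Within [11 kHz, 23.5 kHz]: 12 kHz, 13.5 kHz, 20.5 kHz, 22 kHz.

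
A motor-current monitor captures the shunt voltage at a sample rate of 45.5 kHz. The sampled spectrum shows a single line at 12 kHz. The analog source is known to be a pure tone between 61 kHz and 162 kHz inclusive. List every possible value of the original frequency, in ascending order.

79 kHz, 103 kHz, 124.5 kHz, 148.5 kHz

Frequencies that alias to 12 kHz are k·fs ± 12 kHz for integer k ≥ 0.
k=0: 12 kHz.
k=1: 33.5 kHz, 57.5 kHz.
k=2: 79 kHz, 103 kHz.
k=3: 124.5 kHz, 148.5 kHz.
k=4: 170 kHz, 194 kHz.
Within [61 kHz, 162 kHz]: 79 kHz, 103 kHz, 124.5 kHz, 148.5 kHz.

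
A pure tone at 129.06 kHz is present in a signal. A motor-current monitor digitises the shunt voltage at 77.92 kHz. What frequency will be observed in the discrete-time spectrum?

26.78 kHz

129.06 kHz mod fs = 51.14 kHz.
51.14 kHz > fs/2 = 38.96 kHz, folds to fs − 51.14 kHz = 26.78 kHz.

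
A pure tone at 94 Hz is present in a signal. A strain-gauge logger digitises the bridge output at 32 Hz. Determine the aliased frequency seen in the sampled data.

2 Hz

94 Hz mod fs = 30 Hz.
30 Hz > fs/2 = 16 Hz, folds to fs − 30 Hz = 2 Hz.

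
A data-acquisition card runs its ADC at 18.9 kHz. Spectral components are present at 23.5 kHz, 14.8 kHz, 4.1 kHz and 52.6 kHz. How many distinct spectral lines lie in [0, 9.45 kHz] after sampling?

2

fs/2 = 9.45 kHz.
23.5 kHz mod fs = 4.6 kHz.
4.6 kHz ≤ fs/2 = 9.45 kHz, appears at 4.6 kHz.
14.8 kHz > fs/2 = 9.45 kHz, folds to fs − 14.8 kHz = 4.1 kHz.
4.1 kHz ≤ fs/2 = 9.45 kHz, passes unchanged.
52.6 kHz mod fs = 14.8 kHz.
14.8 kHz > fs/2 = 9.45 kHz, folds to fs − 14.8 kHz = 4.1 kHz.
Distinct values: {4.1 kHz, 4.6 kHz} → 2.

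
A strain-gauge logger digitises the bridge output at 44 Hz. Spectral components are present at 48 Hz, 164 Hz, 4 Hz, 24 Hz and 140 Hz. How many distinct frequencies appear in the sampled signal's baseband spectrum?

4

fs/2 = 22 Hz.
48 Hz mod fs = 4 Hz.
4 Hz ≤ fs/2 = 22 Hz, appears at 4 Hz.
164 Hz mod fs = 32 Hz.
32 Hz > fs/2 = 22 Hz, folds to fs − 32 Hz = 12 Hz.
4 Hz ≤ fs/2 = 22 Hz, passes unchanged.
24 Hz > fs/2 = 22 Hz, folds to fs − 24 Hz = 20 Hz.
140 Hz mod fs = 8 Hz.
8 Hz ≤ fs/2 = 22 Hz, appears at 8 Hz.
Distinct values: {4 Hz, 8 Hz, 12 Hz, 20 Hz} → 4.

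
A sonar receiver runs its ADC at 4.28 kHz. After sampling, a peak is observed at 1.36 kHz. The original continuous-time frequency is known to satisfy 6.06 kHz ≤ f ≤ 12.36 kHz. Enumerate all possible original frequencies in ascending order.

7.2 kHz, 9.92 kHz, 11.48 kHz

Frequencies that alias to 1.36 kHz are k·fs ± 1.36 kHz for integer k ≥ 0.
k=0: 1.36 kHz.
k=1: 2.92 kHz, 5.64 kHz.
k=2: 7.2 kHz, 9.92 kHz.
k=3: 11.48 kHz, 14.2 kHz.
k=4: 15.76 kHz, 18.48 kHz.
Within [6.06 kHz, 12.36 kHz]: 7.2 kHz, 9.92 kHz, 11.48 kHz.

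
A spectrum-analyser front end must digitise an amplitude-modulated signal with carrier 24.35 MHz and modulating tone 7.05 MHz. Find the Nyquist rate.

AM sidebands sit at fc ± fm = 17.3 MHz and 31.4 MHz.
Highest-frequency component: 31.4 MHz.
Nyquist rate = 2 × 31.4 MHz = 62.8 MHz.

62.8 MHz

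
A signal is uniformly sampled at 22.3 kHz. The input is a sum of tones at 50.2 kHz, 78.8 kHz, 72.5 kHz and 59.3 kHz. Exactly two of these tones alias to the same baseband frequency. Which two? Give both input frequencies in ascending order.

50.2 kHz, 72.5 kHz

fs/2 = 11.15 kHz.
50.2 kHz mod fs = 5.6 kHz.
5.6 kHz ≤ fs/2 = 11.15 kHz, appears at 5.6 kHz.
78.8 kHz mod fs = 11.9 kHz.
11.9 kHz > fs/2 = 11.15 kHz, folds to fs − 11.9 kHz = 10.4 kHz.
72.5 kHz mod fs = 5.6 kHz.
5.6 kHz ≤ fs/2 = 11.15 kHz, appears at 5.6 kHz.
59.3 kHz mod fs = 14.7 kHz.
14.7 kHz > fs/2 = 11.15 kHz, folds to fs − 14.7 kHz = 7.6 kHz.
50.2 kHz and 72.5 kHz both map to 5.6 kHz.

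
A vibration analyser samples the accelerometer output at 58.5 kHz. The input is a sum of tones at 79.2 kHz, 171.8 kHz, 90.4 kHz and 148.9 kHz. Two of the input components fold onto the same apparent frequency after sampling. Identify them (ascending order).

90.4 kHz, 148.9 kHz

fs/2 = 29.25 kHz.
79.2 kHz mod fs = 20.7 kHz.
20.7 kHz ≤ fs/2 = 29.25 kHz, appears at 20.7 kHz.
171.8 kHz mod fs = 54.8 kHz.
54.8 kHz > fs/2 = 29.25 kHz, folds to fs − 54.8 kHz = 3.7 kHz.
90.4 kHz mod fs = 31.9 kHz.
31.9 kHz > fs/2 = 29.25 kHz, folds to fs − 31.9 kHz = 26.6 kHz.
148.9 kHz mod fs = 31.9 kHz.
31.9 kHz > fs/2 = 29.25 kHz, folds to fs − 31.9 kHz = 26.6 kHz.
90.4 kHz and 148.9 kHz both map to 26.6 kHz.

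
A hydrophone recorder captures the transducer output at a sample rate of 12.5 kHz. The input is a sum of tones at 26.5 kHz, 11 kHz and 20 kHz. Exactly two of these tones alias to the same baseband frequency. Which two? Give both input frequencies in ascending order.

11 kHz, 26.5 kHz

fs/2 = 6.25 kHz.
26.5 kHz mod fs = 1.5 kHz.
1.5 kHz ≤ fs/2 = 6.25 kHz, appears at 1.5 kHz.
11 kHz > fs/2 = 6.25 kHz, folds to fs − 11 kHz = 1.5 kHz.
20 kHz mod fs = 7.5 kHz.
7.5 kHz > fs/2 = 6.25 kHz, folds to fs − 7.5 kHz = 5 kHz.
11 kHz and 26.5 kHz both map to 1.5 kHz.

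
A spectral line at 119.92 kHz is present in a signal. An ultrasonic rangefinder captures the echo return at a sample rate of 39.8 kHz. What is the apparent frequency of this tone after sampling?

0.52 kHz

119.92 kHz mod fs = 0.52 kHz.
0.52 kHz ≤ fs/2 = 19.9 kHz, appears at 0.52 kHz.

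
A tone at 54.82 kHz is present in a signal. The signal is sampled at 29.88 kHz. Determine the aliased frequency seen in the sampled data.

4.94 kHz

54.82 kHz mod fs = 24.94 kHz.
24.94 kHz > fs/2 = 14.94 kHz, folds to fs − 24.94 kHz = 4.94 kHz.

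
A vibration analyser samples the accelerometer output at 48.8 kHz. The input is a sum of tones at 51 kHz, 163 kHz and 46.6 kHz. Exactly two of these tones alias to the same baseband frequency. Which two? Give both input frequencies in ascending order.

46.6 kHz, 51 kHz

fs/2 = 24.4 kHz.
51 kHz mod fs = 2.2 kHz.
2.2 kHz ≤ fs/2 = 24.4 kHz, appears at 2.2 kHz.
163 kHz mod fs = 16.6 kHz.
16.6 kHz ≤ fs/2 = 24.4 kHz, appears at 16.6 kHz.
46.6 kHz > fs/2 = 24.4 kHz, folds to fs − 46.6 kHz = 2.2 kHz.
46.6 kHz and 51 kHz both map to 2.2 kHz.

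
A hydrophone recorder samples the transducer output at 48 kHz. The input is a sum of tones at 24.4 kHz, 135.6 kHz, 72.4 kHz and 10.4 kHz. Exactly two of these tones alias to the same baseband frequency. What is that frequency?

fs/2 = 24 kHz.
24.4 kHz > fs/2 = 24 kHz, folds to fs − 24.4 kHz = 23.6 kHz.
135.6 kHz mod fs = 39.6 kHz.
39.6 kHz > fs/2 = 24 kHz, folds to fs − 39.6 kHz = 8.4 kHz.
72.4 kHz mod fs = 24.4 kHz.
24.4 kHz > fs/2 = 24 kHz, folds to fs − 24.4 kHz = 23.6 kHz.
10.4 kHz ≤ fs/2 = 24 kHz, passes unchanged.
24.4 kHz and 72.4 kHz both map to 23.6 kHz.

23.6 kHz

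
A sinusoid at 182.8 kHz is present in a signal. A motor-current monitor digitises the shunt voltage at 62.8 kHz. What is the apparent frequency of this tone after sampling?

182.8 kHz mod fs = 57.2 kHz.
57.2 kHz > fs/2 = 31.4 kHz, folds to fs − 57.2 kHz = 5.6 kHz.

5.6 kHz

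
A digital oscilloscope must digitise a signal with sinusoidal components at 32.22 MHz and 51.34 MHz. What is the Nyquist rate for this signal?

Highest-frequency component: 51.34 MHz.
Nyquist rate = 2 × 51.34 MHz = 102.68 MHz.

102.68 MHz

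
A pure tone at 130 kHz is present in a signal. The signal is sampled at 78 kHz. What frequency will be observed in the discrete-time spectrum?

26 kHz

130 kHz mod fs = 52 kHz.
52 kHz > fs/2 = 39 kHz, folds to fs − 52 kHz = 26 kHz.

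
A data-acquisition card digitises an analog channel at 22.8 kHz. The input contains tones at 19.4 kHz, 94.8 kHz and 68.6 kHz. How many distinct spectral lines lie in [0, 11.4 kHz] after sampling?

3

fs/2 = 11.4 kHz.
19.4 kHz > fs/2 = 11.4 kHz, folds to fs − 19.4 kHz = 3.4 kHz.
94.8 kHz mod fs = 3.6 kHz.
3.6 kHz ≤ fs/2 = 11.4 kHz, appears at 3.6 kHz.
68.6 kHz mod fs = 0.2 kHz.
0.2 kHz ≤ fs/2 = 11.4 kHz, appears at 0.2 kHz.
Distinct values: {0.2 kHz, 3.4 kHz, 3.6 kHz} → 3.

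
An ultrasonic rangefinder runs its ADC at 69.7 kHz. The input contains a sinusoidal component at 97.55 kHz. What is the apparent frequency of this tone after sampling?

27.85 kHz

97.55 kHz mod fs = 27.85 kHz.
27.85 kHz ≤ fs/2 = 34.85 kHz, appears at 27.85 kHz.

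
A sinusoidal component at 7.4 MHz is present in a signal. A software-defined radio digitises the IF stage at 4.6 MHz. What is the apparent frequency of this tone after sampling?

7.4 MHz mod fs = 2.8 MHz.
2.8 MHz > fs/2 = 2.3 MHz, folds to fs − 2.8 MHz = 1.8 MHz.

1.8 MHz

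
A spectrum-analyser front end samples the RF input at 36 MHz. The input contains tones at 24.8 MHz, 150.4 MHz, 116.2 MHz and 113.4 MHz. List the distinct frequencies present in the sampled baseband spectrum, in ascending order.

5.4 MHz, 6.4 MHz, 8.2 MHz, 11.2 MHz

fs/2 = 18 MHz.
24.8 MHz > fs/2 = 18 MHz, folds to fs − 24.8 MHz = 11.2 MHz.
150.4 MHz mod fs = 6.4 MHz.
6.4 MHz ≤ fs/2 = 18 MHz, appears at 6.4 MHz.
116.2 MHz mod fs = 8.2 MHz.
8.2 MHz ≤ fs/2 = 18 MHz, appears at 8.2 MHz.
113.4 MHz mod fs = 5.4 MHz.
5.4 MHz ≤ fs/2 = 18 MHz, appears at 5.4 MHz.
Distinct values: {5.4 MHz, 6.4 MHz, 8.2 MHz, 11.2 MHz}.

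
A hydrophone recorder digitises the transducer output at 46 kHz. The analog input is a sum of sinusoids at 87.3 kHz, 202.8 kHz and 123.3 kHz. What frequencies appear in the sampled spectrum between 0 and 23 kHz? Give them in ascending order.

4.7 kHz, 14.7 kHz, 18.8 kHz

fs/2 = 23 kHz.
87.3 kHz mod fs = 41.3 kHz.
41.3 kHz > fs/2 = 23 kHz, folds to fs − 41.3 kHz = 4.7 kHz.
202.8 kHz mod fs = 18.8 kHz.
18.8 kHz ≤ fs/2 = 23 kHz, appears at 18.8 kHz.
123.3 kHz mod fs = 31.3 kHz.
31.3 kHz > fs/2 = 23 kHz, folds to fs − 31.3 kHz = 14.7 kHz.
Distinct values: {4.7 kHz, 14.7 kHz, 18.8 kHz}.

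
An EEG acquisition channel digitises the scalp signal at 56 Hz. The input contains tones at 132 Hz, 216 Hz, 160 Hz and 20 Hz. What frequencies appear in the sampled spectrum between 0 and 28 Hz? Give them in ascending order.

fs/2 = 28 Hz.
132 Hz mod fs = 20 Hz.
20 Hz ≤ fs/2 = 28 Hz, appears at 20 Hz.
216 Hz mod fs = 48 Hz.
48 Hz > fs/2 = 28 Hz, folds to fs − 48 Hz = 8 Hz.
160 Hz mod fs = 48 Hz.
48 Hz > fs/2 = 28 Hz, folds to fs − 48 Hz = 8 Hz.
20 Hz ≤ fs/2 = 28 Hz, passes unchanged.
Distinct values: {8 Hz, 20 Hz}.

8 Hz, 20 Hz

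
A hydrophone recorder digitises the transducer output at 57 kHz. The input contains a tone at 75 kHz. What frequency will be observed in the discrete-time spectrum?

75 kHz mod fs = 18 kHz.
18 kHz ≤ fs/2 = 28.5 kHz, appears at 18 kHz.

18 kHz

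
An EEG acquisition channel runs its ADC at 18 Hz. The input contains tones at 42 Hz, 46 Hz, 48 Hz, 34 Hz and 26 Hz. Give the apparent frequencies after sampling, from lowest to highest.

fs/2 = 9 Hz.
42 Hz mod fs = 6 Hz.
6 Hz ≤ fs/2 = 9 Hz, appears at 6 Hz.
46 Hz mod fs = 10 Hz.
10 Hz > fs/2 = 9 Hz, folds to fs − 10 Hz = 8 Hz.
48 Hz mod fs = 12 Hz.
12 Hz > fs/2 = 9 Hz, folds to fs − 12 Hz = 6 Hz.
34 Hz mod fs = 16 Hz.
16 Hz > fs/2 = 9 Hz, folds to fs − 16 Hz = 2 Hz.
26 Hz mod fs = 8 Hz.
8 Hz ≤ fs/2 = 9 Hz, appears at 8 Hz.
Distinct values: {2 Hz, 6 Hz, 8 Hz}.

2 Hz, 6 Hz, 8 Hz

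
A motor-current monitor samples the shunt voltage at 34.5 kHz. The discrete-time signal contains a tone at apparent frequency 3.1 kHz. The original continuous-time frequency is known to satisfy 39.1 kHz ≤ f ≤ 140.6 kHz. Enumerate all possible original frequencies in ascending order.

65.9 kHz, 72.1 kHz, 100.4 kHz, 106.6 kHz, 134.9 kHz

Frequencies that alias to 3.1 kHz are k·fs ± 3.1 kHz for integer k ≥ 0.
k=0: 3.1 kHz.
k=1: 31.4 kHz, 37.6 kHz.
k=2: 65.9 kHz, 72.1 kHz.
k=3: 100.4 kHz, 106.6 kHz.
k=4: 134.9 kHz, 141.1 kHz.
k=5: 169.4 kHz, 175.6 kHz.
Within [39.1 kHz, 140.6 kHz]: 65.9 kHz, 72.1 kHz, 100.4 kHz, 106.6 kHz, 134.9 kHz.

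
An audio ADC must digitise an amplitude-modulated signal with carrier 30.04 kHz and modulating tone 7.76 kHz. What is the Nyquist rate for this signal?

75.6 kHz

AM sidebands sit at fc ± fm = 22.28 kHz and 37.8 kHz.
Highest-frequency component: 37.8 kHz.
Nyquist rate = 2 × 37.8 kHz = 75.6 kHz.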